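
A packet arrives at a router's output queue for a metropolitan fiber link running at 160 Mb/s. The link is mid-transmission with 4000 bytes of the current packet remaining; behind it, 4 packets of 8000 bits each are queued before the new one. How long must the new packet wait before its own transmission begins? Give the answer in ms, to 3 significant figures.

0.400 ms

Each queued packet: L/R = 8000/160000000 = 0.05 ms.
4 queued → 0.2 ms.
Plus remaining 32000 bits of current packet: 0.2 ms.
Queuing delay = 0.400 ms.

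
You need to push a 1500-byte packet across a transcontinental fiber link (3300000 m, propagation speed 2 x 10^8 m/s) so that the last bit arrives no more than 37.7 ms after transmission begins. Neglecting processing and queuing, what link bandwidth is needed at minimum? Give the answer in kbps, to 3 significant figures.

L = 12000 bits.
Propagation delay = 3300000 / 200000000 = 16.5 ms.
Transmission budget = 37.7 − 16.5 = 21.2 ms.
R ≥ L / t_tx = 12000 bits / 0.0212 s = 566 kbps.

566 kbps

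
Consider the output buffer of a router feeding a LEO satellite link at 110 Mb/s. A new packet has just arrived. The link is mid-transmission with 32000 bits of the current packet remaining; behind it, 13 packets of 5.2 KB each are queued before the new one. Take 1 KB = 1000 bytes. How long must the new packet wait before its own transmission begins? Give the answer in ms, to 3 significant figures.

Each queued packet: L/R = 41600/110000000 = 0.378182 ms.
13 queued → 4.91636 ms.
Plus remaining 32000 bits of current packet: 0.290909 ms.
Queuing delay = 5.21 ms.

5.21 ms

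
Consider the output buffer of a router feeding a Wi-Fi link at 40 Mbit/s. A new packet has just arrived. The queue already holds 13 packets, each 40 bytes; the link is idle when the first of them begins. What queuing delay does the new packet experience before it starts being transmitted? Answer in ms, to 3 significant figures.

Each queued packet: L/R = 320/40000000 = 0.008 ms.
13 queued → 0.104 ms.
Queuing delay = 0.104 ms.

0.104 ms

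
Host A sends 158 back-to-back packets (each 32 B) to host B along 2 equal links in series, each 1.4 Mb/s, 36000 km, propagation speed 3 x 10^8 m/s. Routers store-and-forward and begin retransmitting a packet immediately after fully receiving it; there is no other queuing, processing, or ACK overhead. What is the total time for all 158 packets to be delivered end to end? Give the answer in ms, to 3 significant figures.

Per-hop transmission t_tx = L/R = 256/1400000 = 0.182857 ms.
Per-hop propagation t_prop = 36000000/300000000 = 120 ms.
Pipeline fill: first packet needs 2·t_tx to clear all hops; remaining 157 packets each add one t_tx.
Total = (2+158-1)·t_tx + 2·t_prop = 159·0.182857 + 2·120 = 269 ms.

269 ms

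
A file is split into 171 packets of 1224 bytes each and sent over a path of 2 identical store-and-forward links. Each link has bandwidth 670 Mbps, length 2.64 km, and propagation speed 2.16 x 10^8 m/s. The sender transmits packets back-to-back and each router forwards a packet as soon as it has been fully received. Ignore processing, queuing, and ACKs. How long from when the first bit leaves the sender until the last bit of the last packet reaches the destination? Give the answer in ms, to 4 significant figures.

Per-hop transmission t_tx = L/R = 9792/670000000 = 0.0146149 ms.
Per-hop propagation t_prop = 2640/216000000 = 0.0122222 ms.
Pipeline fill: first packet needs 2·t_tx to clear all hops; remaining 170 packets each add one t_tx.
Total = (2+171-1)·t_tx + 2·t_prop = 172·0.0146149 + 2·0.0122222 = 2.538 ms.

2.538 ms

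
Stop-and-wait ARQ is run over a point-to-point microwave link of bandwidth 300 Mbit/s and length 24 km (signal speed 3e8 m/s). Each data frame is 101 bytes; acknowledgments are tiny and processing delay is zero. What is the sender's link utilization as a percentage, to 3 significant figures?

t_tx = L/R = 808/300000000 = 2.69333e-06 s.
t_prop = 24000/300000000 = 8e-05 s; RTT = 0.00016 s.
Cycle = t_tx + RTT = 0.000162693 s.
Utilization = t_tx / cycle = 2.69333e-06/0.000162693 = 1.66 %.

1.66 %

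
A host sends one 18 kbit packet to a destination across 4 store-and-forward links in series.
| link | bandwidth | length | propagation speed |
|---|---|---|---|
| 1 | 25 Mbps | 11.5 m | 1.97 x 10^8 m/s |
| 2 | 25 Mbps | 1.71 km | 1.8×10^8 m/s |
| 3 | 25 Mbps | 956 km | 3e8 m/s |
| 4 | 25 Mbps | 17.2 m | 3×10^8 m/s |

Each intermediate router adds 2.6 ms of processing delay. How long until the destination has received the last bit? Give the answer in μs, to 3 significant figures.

L = 18000 bits.
Transmission delay per hop = L/R = 18000/25000000 = 720 μs; 4 hops → 2880 μs.
Propagation delays (d/s per hop): 0.0583756, 9.5, 3186.67, 0.0573333 μs; sum = 3196.28 μs.
Processing at 3 router(s): 3 × 2.6 ms = 7800 μs.
End-to-end = 13900 μs.

13900 μs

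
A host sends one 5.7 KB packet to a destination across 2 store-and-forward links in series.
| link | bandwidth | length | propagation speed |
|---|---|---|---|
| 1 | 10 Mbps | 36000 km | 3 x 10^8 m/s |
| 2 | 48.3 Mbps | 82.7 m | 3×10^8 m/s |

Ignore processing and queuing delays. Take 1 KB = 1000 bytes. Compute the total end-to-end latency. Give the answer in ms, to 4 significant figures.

125.5 ms

L = 45600 bits.
Transmission delays (L/R per hop): 4.56, 0.944099 ms; sum = 5.5041 ms.
Propagation delays (d/s per hop): 120, 0.000275667 ms; sum = 120 ms.
End-to-end = 125.5 ms.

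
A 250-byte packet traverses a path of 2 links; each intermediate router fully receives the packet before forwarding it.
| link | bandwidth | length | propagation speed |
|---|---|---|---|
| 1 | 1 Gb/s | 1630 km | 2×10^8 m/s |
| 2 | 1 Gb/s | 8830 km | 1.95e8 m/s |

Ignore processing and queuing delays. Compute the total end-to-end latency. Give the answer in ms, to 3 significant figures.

L = 250 × 8 = 2000 bits.
Transmission delay per hop = L/R = 2000/1000000000 = 0.002 ms; 2 hops → 0.004 ms.
Propagation delays (d/s per hop): 8.15, 45.2821 ms; sum = 53.4321 ms.
End-to-end = 53.4 ms.

53.4 ms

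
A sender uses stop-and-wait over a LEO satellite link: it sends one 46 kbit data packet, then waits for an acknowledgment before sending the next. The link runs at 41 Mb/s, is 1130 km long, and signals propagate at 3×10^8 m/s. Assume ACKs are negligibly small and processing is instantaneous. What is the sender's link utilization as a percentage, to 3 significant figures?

t_tx = L/R = 46000/41000000 = 0.00112195 s.
t_prop = 1130000/300000000 = 0.00376667 s; RTT = 0.00753333 s.
Cycle = t_tx + RTT = 0.00865528 s.
Utilization = t_tx / cycle = 0.00112195/0.00865528 = 13.0 %.

13.0 %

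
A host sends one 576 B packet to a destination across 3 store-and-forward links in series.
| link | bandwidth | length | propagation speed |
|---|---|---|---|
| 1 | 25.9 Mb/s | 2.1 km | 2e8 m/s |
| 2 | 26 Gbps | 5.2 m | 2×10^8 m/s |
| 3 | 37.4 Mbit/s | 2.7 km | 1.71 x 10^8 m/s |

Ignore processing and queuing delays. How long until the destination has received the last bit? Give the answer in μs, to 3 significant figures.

L = 576 × 8 = 4608 bits.
Transmission delays (L/R per hop): 177.915, 0.177231, 123.209 μs; sum = 301.301 μs.
Propagation delays (d/s per hop): 10.5, 0.026, 15.7895 μs; sum = 26.3155 μs.
End-to-end = 328 μs.

328 μs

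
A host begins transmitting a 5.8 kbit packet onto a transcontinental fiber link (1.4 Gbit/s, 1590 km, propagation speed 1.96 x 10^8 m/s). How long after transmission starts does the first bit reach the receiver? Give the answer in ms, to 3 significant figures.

8.11 ms

First bit experiences only propagation delay: d/s = 1590000/196000000 = 8.11 ms.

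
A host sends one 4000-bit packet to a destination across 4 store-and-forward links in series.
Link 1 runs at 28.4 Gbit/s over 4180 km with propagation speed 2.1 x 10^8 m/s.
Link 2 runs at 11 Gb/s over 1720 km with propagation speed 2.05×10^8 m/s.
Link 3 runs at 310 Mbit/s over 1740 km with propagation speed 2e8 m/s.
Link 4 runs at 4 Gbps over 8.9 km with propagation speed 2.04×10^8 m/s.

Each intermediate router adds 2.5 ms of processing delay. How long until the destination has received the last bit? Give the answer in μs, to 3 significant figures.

Transmission delays (L/R per hop): 0.140845, 0.363636, 12.9032, 1 μs; sum = 14.4077 μs.
Propagation delays (d/s per hop): 19904.8, 8390.24, 8700, 43.6275 μs; sum = 37038.6 μs.
Processing at 3 router(s): 3 × 2.5 ms = 7500 μs.
End-to-end = 44600 μs.

44600 μs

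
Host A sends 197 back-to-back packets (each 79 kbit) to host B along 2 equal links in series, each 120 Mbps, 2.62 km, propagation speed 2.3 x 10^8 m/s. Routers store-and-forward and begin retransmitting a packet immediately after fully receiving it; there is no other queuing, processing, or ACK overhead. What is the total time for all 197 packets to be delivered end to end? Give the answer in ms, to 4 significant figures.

Per-hop transmission t_tx = L/R = 79000/120000000 = 0.658333 ms.
Per-hop propagation t_prop = 2620/2.3e+08 = 0.0113913 ms.
Pipeline fill: first packet needs 2·t_tx to clear all hops; remaining 196 packets each add one t_tx.
Total = (2+197-1)·t_tx + 2·t_prop = 198·0.658333 + 2·0.0113913 = 130.4 ms.

130.4 ms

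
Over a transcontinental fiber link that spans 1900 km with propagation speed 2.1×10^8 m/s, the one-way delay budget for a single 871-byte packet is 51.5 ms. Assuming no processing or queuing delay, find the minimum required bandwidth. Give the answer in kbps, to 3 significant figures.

164 kbps

L = 6968 bits.
Propagation delay = 1900000 / 210000000 = 9.04762 ms.
Transmission budget = 51.5 − 9.04762 = 42.4524 ms.
R ≥ L / t_tx = 6968 bits / 0.0424524 s = 164 kbps.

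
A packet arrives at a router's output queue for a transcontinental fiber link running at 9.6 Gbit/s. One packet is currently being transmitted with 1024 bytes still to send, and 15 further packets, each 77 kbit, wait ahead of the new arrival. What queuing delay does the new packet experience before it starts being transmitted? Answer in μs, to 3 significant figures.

Each queued packet: L/R = 77000/9600000000 = 8.02083 μs.
15 queued → 120.313 μs.
Plus remaining 8192 bits of current packet: 0.853333 μs.
Queuing delay = 121 μs.

121 μs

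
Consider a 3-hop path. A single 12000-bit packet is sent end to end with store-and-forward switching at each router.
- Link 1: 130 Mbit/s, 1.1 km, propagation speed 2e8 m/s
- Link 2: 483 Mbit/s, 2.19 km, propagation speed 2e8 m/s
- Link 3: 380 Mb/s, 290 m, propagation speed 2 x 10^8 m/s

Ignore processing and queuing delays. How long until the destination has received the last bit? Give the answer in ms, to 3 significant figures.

0.167 ms

Transmission delays (L/R per hop): 0.0923077, 0.0248447, 0.0315789 ms; sum = 0.148731 ms.
Propagation delays (d/s per hop): 0.0055, 0.01095, 0.00145 ms; sum = 0.0179 ms.
End-to-end = 0.167 ms.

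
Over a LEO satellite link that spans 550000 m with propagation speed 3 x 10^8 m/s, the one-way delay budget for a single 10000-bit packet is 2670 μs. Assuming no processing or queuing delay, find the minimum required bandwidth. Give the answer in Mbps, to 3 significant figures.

12.0 Mbps

Propagation delay = 550000 / 300000000 = 1833.33 μs.
Transmission budget = 2670 − 1833.33 = 836.667 μs.
R ≥ L / t_tx = 10000 bits / 0.000836667 s = 12.0 Mbps.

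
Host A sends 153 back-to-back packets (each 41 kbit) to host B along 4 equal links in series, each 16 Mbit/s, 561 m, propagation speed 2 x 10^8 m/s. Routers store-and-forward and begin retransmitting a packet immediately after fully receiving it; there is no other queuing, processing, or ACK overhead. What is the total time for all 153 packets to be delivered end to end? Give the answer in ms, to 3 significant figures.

Per-hop transmission t_tx = L/R = 41000/16000000 = 2.5625 ms.
Per-hop propagation t_prop = 561/200000000 = 0.002805 ms.
Pipeline fill: first packet needs 4·t_tx to clear all hops; remaining 152 packets each add one t_tx.
Total = (4+153-1)·t_tx + 4·t_prop = 156·2.5625 + 4·0.002805 = 400 ms.

400 ms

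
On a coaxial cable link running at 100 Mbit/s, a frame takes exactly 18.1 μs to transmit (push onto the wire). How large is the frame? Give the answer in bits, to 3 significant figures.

L = R × t_tx = 100000000 b/s × 1.81e-05 s = 1810 bits.

1810 bits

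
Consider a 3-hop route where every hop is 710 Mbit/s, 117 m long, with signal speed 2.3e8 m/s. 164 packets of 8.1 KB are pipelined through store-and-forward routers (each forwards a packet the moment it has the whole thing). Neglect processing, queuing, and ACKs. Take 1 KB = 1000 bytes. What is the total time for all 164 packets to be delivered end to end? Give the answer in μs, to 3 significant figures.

15200 μs

Per-hop transmission t_tx = L/R = 64800/710000000 = 91.2676 μs.
Per-hop propagation t_prop = 117/2.3e+08 = 0.508696 μs.
Pipeline fill: first packet needs 3·t_tx to clear all hops; remaining 163 packets each add one t_tx.
Total = (3+164-1)·t_tx + 3·t_prop = 166·91.2676 + 3·0.508696 = 15200 μs.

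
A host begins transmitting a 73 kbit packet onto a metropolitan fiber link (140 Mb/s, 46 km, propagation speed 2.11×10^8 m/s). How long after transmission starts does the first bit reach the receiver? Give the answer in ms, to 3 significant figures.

First bit experiences only propagation delay: d/s = 46000/211000000 = 0.218 ms.

0.218 ms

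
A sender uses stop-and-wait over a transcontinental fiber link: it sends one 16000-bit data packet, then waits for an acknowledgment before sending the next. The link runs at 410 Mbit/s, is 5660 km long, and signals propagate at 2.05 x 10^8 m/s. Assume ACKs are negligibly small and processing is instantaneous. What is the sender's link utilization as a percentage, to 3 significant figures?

t_tx = L/R = 16000/410000000 = 3.90244e-05 s.
t_prop = 5660000/2.05e+08 = 0.0276098 s; RTT = 0.0552195 s.
Cycle = t_tx + RTT = 0.0552585 s.
Utilization = t_tx / cycle = 3.90244e-05/0.0552585 = 0.0706 %.

0.0706 %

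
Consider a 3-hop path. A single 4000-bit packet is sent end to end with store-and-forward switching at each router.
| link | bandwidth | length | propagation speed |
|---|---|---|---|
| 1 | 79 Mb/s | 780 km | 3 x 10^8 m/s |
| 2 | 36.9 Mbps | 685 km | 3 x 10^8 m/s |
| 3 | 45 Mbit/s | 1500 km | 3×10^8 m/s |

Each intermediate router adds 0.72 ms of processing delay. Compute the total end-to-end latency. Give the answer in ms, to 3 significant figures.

11.6 ms

Transmission delays (L/R per hop): 0.0506329, 0.108401, 0.0888889 ms; sum = 0.247923 ms.
Propagation delays (d/s per hop): 2.6, 2.28333, 5 ms; sum = 9.88333 ms.
Processing at 2 router(s): 2 × 0.72 ms = 1.44 ms.
End-to-end = 11.6 ms.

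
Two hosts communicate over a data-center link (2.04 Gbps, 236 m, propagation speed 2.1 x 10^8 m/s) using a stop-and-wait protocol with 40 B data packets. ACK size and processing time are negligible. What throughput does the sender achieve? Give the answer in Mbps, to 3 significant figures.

t_tx = L/R = 320/2040000000 = 1.56863e-07 s.
t_prop = 236/210000000 = 1.12381e-06 s; RTT = 2.24762e-06 s.
Cycle = t_tx + RTT = 2.40448e-06 s.
Throughput = L / cycle = 320 / 2.40448e-06 = 133 Mbps.

133 Mbps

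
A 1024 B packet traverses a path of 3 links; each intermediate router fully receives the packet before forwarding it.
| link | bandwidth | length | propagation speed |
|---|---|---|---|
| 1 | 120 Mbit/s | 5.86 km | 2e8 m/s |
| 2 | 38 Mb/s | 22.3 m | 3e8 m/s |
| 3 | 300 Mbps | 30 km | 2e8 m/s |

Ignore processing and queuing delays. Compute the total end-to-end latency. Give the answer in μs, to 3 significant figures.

L = 1024 × 8 = 8192 bits.
Transmission delays (L/R per hop): 68.2667, 215.579, 27.3067 μs; sum = 311.152 μs.
Propagation delays (d/s per hop): 29.3, 0.0743333, 150 μs; sum = 179.374 μs.
End-to-end = 491 μs.

491 μs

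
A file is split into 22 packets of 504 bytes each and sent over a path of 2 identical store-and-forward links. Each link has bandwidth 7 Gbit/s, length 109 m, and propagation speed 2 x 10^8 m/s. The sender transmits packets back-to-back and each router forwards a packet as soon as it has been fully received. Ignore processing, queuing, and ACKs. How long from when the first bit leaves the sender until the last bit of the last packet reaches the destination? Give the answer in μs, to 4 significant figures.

14.34 μs

Per-hop transmission t_tx = L/R = 4032/7000000000 = 0.576 μs.
Per-hop propagation t_prop = 109/200000000 = 0.545 μs.
Pipeline fill: first packet needs 2·t_tx to clear all hops; remaining 21 packets each add one t_tx.
Total = (2+22-1)·t_tx + 2·t_prop = 23·0.576 + 2·0.545 = 14.34 μs.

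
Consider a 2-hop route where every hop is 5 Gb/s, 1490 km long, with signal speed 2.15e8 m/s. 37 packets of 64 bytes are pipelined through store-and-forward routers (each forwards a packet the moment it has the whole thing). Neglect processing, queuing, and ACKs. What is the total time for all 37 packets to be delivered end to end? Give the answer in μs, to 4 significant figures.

Per-hop transmission t_tx = L/R = 512/5000000000 = 0.1024 μs.
Per-hop propagation t_prop = 1490000/215000000 = 6930.23 μs.
Pipeline fill: first packet needs 2·t_tx to clear all hops; remaining 36 packets each add one t_tx.
Total = (2+37-1)·t_tx + 2·t_prop = 38·0.1024 + 2·6930.23 = 13860 μs.

13860 μs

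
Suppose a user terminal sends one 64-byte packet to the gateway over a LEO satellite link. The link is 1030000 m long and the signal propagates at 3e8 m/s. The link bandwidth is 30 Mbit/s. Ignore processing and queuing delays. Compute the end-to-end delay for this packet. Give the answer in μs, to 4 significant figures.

3450 μs

L = 64 × 8 = 512 bits.
Transmission delay = L/R = 512 / 30000000 = 17.0667 μs.
Propagation delay = d/s = 1030000 m / 300000000 m/s = 3433.33 μs.
Total = 3450 μs.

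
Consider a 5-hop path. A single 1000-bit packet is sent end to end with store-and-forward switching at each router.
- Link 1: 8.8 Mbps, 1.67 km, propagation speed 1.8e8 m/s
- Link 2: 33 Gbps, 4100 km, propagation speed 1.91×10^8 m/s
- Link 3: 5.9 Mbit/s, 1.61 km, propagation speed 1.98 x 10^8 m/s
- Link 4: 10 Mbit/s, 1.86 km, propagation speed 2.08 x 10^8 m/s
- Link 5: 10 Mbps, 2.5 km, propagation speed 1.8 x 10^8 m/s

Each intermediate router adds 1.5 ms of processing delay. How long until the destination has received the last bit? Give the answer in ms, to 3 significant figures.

Transmission delays (L/R per hop): 0.113636, 3.0303e-05, 0.169492, 0.1, 0.1 ms; sum = 0.483158 ms.
Propagation delays (d/s per hop): 0.00927778, 21.466, 0.00813131, 0.00894231, 0.0138889 ms; sum = 21.5062 ms.
Processing at 4 router(s): 4 × 1.5 ms = 6 ms.
End-to-end = 28.0 ms.

28.0 ms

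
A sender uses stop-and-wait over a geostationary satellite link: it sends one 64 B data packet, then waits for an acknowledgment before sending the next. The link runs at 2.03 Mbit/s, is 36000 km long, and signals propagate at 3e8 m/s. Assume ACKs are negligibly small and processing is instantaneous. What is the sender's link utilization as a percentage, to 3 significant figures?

0.105 %

t_tx = L/R = 512/2.03e+06 = 0.000252217 s.
t_prop = 36000000/300000000 = 0.12 s; RTT = 0.24 s.
Cycle = t_tx + RTT = 0.240252 s.
Utilization = t_tx / cycle = 0.000252217/0.240252 = 0.105 %.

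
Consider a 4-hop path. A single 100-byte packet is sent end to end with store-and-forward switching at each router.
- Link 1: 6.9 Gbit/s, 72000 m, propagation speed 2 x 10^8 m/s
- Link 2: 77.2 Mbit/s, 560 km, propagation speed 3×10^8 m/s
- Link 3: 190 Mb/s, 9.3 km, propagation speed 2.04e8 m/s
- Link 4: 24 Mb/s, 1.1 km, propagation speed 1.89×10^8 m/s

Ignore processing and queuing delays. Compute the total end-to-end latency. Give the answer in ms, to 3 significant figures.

2.33 ms

L = 100 × 8 = 800 bits.
Transmission delays (L/R per hop): 0.000115942, 0.0103627, 0.00421053, 0.0333333 ms; sum = 0.0480225 ms.
Propagation delays (d/s per hop): 0.36, 1.86667, 0.0455882, 0.00582011 ms; sum = 2.27808 ms.
End-to-end = 2.33 ms.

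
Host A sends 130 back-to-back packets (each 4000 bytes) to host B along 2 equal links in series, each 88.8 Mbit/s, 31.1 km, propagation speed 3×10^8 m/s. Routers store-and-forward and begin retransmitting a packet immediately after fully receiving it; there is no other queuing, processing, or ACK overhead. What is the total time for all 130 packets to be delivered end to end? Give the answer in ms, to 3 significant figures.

Per-hop transmission t_tx = L/R = 32000/88800000 = 0.36036 ms.
Per-hop propagation t_prop = 31100/300000000 = 0.103667 ms.
Pipeline fill: first packet needs 2·t_tx to clear all hops; remaining 129 packets each add one t_tx.
Total = (2+130-1)·t_tx + 2·t_prop = 131·0.36036 + 2·0.103667 = 47.4 ms.

47.4 ms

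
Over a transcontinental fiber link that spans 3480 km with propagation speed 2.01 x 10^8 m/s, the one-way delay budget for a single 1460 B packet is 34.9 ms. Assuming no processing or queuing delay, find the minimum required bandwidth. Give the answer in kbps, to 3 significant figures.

L = 11680 bits.
Propagation delay = 3480000 / 2.01e+08 = 17.3134 ms.
Transmission budget = 34.9 − 17.3134 = 17.5866 ms.
R ≥ L / t_tx = 11680 bits / 0.0175866 s = 664 kbps.

664 kbps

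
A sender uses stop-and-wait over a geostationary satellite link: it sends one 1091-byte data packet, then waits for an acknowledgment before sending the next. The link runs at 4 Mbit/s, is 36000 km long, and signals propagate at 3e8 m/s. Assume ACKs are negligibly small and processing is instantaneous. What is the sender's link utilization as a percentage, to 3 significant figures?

t_tx = L/R = 8728/4000000 = 0.002182 s.
t_prop = 36000000/300000000 = 0.12 s; RTT = 0.24 s.
Cycle = t_tx + RTT = 0.242182 s.
Utilization = t_tx / cycle = 0.002182/0.242182 = 0.901 %.

0.901 %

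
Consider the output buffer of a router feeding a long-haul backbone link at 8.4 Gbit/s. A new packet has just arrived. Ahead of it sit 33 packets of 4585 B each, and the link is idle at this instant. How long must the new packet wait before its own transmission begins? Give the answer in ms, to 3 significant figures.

Each queued packet: L/R = 36680/8400000000 = 0.00436667 ms.
33 queued → 0.1441 ms.
Queuing delay = 0.144 ms.

0.144 ms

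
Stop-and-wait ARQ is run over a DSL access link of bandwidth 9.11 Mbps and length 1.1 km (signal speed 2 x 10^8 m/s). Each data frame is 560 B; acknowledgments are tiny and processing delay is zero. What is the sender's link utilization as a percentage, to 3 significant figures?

97.8 %

t_tx = L/R = 4480/9110000 = 0.000491767 s.
t_prop = 1100/200000000 = 5.5e-06 s; RTT = 1.1e-05 s.
Cycle = t_tx + RTT = 0.000502767 s.
Utilization = t_tx / cycle = 0.000491767/0.000502767 = 97.8 %.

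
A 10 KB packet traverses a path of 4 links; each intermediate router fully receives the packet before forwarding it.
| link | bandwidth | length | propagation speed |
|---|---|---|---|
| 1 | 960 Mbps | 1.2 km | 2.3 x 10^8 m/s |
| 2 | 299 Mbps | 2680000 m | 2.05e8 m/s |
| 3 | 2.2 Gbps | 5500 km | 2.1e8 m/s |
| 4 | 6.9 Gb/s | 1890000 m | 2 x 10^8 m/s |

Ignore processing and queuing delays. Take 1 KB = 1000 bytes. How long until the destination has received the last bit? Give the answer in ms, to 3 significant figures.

L = 80000 bits.
Transmission delays (L/R per hop): 0.0833333, 0.267559, 0.0363636, 0.0115942 ms; sum = 0.39885 ms.
Propagation delays (d/s per hop): 0.00521739, 13.0732, 26.1905, 9.45 ms; sum = 48.7189 ms.
End-to-end = 49.1 ms.

49.1 ms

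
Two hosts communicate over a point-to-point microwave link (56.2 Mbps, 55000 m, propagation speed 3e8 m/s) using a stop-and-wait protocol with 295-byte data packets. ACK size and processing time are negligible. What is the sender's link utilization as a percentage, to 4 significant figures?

10.28 %

t_tx = L/R = 2360/56200000 = 4.19929e-05 s.
t_prop = 55000/300000000 = 0.000183333 s; RTT = 0.000366667 s.
Cycle = t_tx + RTT = 0.00040866 s.
Utilization = t_tx / cycle = 4.19929e-05/0.00040866 = 10.28 %.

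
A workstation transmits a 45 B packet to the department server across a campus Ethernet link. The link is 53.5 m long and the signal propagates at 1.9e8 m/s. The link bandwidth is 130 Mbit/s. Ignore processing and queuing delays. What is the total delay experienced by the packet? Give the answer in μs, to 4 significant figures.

L = 45 × 8 = 360 bits.
Transmission delay = L/R = 360 / 130000000 = 2.76923 μs.
Propagation delay = d/s = 53.5 m / 190000000 m/s = 0.281579 μs.
Total = 3.051 μs.

3.051 μs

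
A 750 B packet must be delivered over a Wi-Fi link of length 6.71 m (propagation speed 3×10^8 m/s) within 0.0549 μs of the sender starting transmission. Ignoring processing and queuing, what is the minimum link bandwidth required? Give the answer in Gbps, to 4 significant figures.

L = 6000 bits.
Propagation delay = 6.71 / 300000000 = 0.0223667 μs.
Transmission budget = 0.0549 − 0.0223667 = 0.0325333 μs.
R ≥ L / t_tx = 6000 bits / 3.25333e-08 s = 184.4 Gbps.

184.4 Gbps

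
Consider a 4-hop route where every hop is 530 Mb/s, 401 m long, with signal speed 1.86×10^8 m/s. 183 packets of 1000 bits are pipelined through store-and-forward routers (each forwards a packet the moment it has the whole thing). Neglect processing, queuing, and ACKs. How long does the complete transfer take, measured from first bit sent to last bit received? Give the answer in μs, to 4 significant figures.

Per-hop transmission t_tx = L/R = 1000/530000000 = 1.88679 μs.
Per-hop propagation t_prop = 401/186000000 = 2.15591 μs.
Pipeline fill: first packet needs 4·t_tx to clear all hops; remaining 182 packets each add one t_tx.
Total = (4+183-1)·t_tx + 4·t_prop = 186·1.88679 + 4·2.15591 = 359.6 μs.

359.6 μs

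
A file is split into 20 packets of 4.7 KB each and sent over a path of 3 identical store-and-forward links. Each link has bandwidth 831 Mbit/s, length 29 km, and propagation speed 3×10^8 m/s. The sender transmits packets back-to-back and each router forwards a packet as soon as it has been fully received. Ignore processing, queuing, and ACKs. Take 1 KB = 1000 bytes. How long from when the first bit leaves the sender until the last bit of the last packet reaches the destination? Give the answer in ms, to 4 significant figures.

1.285 ms

Per-hop transmission t_tx = L/R = 37600/831000000 = 0.0452467 ms.
Per-hop propagation t_prop = 29000/300000000 = 0.0966667 ms.
Pipeline fill: first packet needs 3·t_tx to clear all hops; remaining 19 packets each add one t_tx.
Total = (3+20-1)·t_tx + 3·t_prop = 22·0.0452467 + 3·0.0966667 = 1.285 ms.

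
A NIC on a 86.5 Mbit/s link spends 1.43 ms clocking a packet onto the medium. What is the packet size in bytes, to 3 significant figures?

L = R × t_tx = 86500000 b/s × 0.00143 s = 123695 bits.
In bytes: 123695 / 8 = 15500 bytes.

15500 bytes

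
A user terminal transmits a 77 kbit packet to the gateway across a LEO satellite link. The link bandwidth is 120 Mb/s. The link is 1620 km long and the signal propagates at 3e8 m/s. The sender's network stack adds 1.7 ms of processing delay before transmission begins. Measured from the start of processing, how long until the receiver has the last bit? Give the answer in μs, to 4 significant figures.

7742 μs

L = 77000 bits.
Transmission delay = L/R = 77000 / 120000000 = 641.667 μs.
Propagation delay = d/s = 1620000 m / 300000000 m/s = 5400 μs.
Plus processing delay 1.7 ms = 1700 μs.
Total = 7742 μs.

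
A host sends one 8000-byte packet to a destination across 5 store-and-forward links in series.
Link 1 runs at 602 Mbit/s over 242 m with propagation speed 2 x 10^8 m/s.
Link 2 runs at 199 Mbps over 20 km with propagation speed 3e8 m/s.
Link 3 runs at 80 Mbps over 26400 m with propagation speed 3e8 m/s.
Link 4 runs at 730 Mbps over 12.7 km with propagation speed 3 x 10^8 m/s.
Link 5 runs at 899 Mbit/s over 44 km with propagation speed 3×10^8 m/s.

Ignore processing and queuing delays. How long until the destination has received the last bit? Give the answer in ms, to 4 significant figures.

1.732 ms

L = 8000 × 8 = 64000 bits.
Transmission delays (L/R per hop): 0.106312, 0.321608, 0.8, 0.0876712, 0.0711902 ms; sum = 1.38678 ms.
Propagation delays (d/s per hop): 0.00121, 0.0666667, 0.088, 0.0423333, 0.146667 ms; sum = 0.344877 ms.
End-to-end = 1.732 ms.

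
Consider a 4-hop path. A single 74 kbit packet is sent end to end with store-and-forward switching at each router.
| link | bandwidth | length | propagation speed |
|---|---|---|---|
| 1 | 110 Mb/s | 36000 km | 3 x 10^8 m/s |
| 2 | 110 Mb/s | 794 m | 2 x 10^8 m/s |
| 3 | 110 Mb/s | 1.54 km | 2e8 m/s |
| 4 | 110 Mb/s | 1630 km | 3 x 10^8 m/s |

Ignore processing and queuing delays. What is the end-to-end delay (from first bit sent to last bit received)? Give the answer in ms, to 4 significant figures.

L = 74000 bits.
Transmission delay per hop = L/R = 74000/110000000 = 0.672727 ms; 4 hops → 2.69091 ms.
Propagation delays (d/s per hop): 120, 0.00397, 0.0077, 5.43333 ms; sum = 125.445 ms.
End-to-end = 128.1 ms.

128.1 ms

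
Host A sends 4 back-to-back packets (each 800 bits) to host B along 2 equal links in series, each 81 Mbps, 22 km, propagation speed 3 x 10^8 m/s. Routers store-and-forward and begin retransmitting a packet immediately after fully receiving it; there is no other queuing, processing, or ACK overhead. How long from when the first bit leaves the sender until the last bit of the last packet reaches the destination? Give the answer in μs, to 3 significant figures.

196 μs

Per-hop transmission t_tx = L/R = 800/81000000 = 9.87654 μs.
Per-hop propagation t_prop = 22000/300000000 = 73.3333 μs.
Pipeline fill: first packet needs 2·t_tx to clear all hops; remaining 3 packets each add one t_tx.
Total = (2+4-1)·t_tx + 2·t_prop = 5·9.87654 + 2·73.3333 = 196 μs.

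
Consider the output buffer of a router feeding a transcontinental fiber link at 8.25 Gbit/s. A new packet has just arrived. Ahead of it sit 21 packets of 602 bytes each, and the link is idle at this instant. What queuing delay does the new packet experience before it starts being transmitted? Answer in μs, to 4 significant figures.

12.26 μs

Each queued packet: L/R = 4816/8250000000 = 0.583758 μs.
21 queued → 12.2589 μs.
Queuing delay = 12.26 μs.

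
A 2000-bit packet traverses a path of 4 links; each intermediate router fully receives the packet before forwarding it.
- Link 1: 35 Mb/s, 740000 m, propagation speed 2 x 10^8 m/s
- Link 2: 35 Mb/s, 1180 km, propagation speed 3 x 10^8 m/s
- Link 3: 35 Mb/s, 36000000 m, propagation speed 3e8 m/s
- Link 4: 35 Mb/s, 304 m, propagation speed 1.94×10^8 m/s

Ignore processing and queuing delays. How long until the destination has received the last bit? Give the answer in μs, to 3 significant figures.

Transmission delay per hop = L/R = 2000/35000000 = 57.1429 μs; 4 hops → 228.571 μs.
Propagation delays (d/s per hop): 3700, 3933.33, 120000, 1.56701 μs; sum = 127635 μs.
End-to-end = 128000 μs.

128000 μs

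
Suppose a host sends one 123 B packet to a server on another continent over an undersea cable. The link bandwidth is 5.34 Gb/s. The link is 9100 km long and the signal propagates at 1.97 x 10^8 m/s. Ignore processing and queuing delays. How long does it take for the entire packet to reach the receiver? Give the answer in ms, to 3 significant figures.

46.2 ms

L = 123 × 8 = 984 bits.
Transmission delay = L/R = 984 / 5340000000 = 0.00018427 ms.
Propagation delay = d/s = 9100000 m / 197000000 m/s = 46.1929 ms.
Total = 46.2 ms.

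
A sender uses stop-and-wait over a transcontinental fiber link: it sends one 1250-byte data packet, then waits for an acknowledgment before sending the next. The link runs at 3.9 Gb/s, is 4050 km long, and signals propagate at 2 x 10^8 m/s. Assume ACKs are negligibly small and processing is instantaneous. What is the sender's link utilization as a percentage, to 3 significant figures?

0.00633 %

t_tx = L/R = 10000/3900000000 = 2.5641e-06 s.
t_prop = 4050000/200000000 = 0.02025 s; RTT = 0.0405 s.
Cycle = t_tx + RTT = 0.0405026 s.
Utilization = t_tx / cycle = 2.5641e-06/0.0405026 = 0.00633 %.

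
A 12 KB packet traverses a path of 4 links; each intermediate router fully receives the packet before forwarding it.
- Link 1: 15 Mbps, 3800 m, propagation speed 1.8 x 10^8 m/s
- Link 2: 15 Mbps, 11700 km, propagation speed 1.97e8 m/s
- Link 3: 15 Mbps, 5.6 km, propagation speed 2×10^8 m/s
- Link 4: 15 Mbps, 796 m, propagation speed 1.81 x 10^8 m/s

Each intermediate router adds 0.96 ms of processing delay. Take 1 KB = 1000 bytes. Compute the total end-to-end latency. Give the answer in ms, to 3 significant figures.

L = 96000 bits.
Transmission delay per hop = L/R = 96000/15000000 = 6.4 ms; 4 hops → 25.6 ms.
Propagation delays (d/s per hop): 0.0211111, 59.3909, 0.028, 0.00439779 ms; sum = 59.4444 ms.
Processing at 3 router(s): 3 × 0.96 ms = 2.88 ms.
End-to-end = 87.9 ms.

87.9 ms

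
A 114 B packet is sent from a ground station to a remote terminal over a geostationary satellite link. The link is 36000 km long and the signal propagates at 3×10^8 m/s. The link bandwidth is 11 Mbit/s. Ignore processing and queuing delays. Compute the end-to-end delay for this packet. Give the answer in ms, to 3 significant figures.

120 ms

L = 114 × 8 = 912 bits.
Transmission delay = L/R = 912 / 11000000 = 0.0829091 ms.
Propagation delay = d/s = 36000000 m / 300000000 m/s = 120 ms.
Total = 120 ms.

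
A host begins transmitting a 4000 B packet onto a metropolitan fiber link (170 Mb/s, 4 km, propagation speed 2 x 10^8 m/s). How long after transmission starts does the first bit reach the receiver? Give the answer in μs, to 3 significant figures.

First bit experiences only propagation delay: d/s = 4000/200000000 = 20.0 μs.

20.0 μs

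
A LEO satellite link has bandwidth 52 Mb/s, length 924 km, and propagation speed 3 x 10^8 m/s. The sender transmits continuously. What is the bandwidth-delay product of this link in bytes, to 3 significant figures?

20000 bytes

Propagation delay = 924000 / 300000000 = 0.00308 s.
BDP = R × t_prop = 52000000 × 0.00308 = 160160 bits.
In bytes: 160160/8 = 20000 bytes.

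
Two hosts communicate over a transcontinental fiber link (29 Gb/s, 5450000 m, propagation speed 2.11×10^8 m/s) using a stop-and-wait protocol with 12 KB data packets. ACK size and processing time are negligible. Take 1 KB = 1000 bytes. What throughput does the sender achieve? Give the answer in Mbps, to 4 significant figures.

1.858 Mbps

t_tx = L/R = 96000/29000000000 = 3.31034e-06 s.
t_prop = 5450000/211000000 = 0.0258294 s; RTT = 0.0516588 s.
Cycle = t_tx + RTT = 0.0516621 s.
Throughput = L / cycle = 96000 / 0.0516621 = 1.858 Mbps.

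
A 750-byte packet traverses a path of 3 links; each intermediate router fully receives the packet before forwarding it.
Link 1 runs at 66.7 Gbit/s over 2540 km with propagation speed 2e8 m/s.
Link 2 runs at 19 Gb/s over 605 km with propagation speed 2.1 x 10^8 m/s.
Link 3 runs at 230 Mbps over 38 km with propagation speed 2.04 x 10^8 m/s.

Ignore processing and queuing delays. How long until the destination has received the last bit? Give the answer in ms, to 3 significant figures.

L = 750 × 8 = 6000 bits.
Transmission delays (L/R per hop): 8.9955e-05, 0.000315789, 0.026087 ms; sum = 0.0264927 ms.
Propagation delays (d/s per hop): 12.7, 2.88095, 0.186275 ms; sum = 15.7672 ms.
End-to-end = 15.8 ms.

15.8 ms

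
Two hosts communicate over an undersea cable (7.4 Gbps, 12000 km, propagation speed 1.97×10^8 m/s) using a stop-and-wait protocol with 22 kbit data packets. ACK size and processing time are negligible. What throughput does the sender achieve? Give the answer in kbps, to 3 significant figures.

t_tx = L/R = 22000/7400000000 = 2.97297e-06 s.
t_prop = 12000000/197000000 = 0.0609137 s; RTT = 0.121827 s.
Cycle = t_tx + RTT = 0.12183 s.
Throughput = L / cycle = 22000 / 0.12183 = 181 kbps.

181 kbps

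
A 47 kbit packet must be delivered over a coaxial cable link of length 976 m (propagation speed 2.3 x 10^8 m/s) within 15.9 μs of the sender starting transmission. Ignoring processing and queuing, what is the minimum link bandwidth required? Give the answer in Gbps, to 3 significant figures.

4.03 Gbps

Propagation delay = 976 / 2.3e+08 = 4.24348 μs.
Transmission budget = 15.9 − 4.24348 = 11.6565 μs.
R ≥ L / t_tx = 47000 bits / 1.16565e-05 s = 4.03 Gbps.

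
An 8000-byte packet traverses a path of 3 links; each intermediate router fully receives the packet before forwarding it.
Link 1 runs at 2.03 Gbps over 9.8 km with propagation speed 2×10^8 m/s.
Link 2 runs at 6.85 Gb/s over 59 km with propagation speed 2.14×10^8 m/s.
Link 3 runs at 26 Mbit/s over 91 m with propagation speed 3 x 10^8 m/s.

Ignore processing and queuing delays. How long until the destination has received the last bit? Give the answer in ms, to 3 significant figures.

2.83 ms

L = 8000 × 8 = 64000 bits.
Transmission delays (L/R per hop): 0.0315271, 0.00934307, 2.46154 ms; sum = 2.50241 ms.
Propagation delays (d/s per hop): 0.049, 0.275701, 0.000303333 ms; sum = 0.325004 ms.
End-to-end = 2.83 ms.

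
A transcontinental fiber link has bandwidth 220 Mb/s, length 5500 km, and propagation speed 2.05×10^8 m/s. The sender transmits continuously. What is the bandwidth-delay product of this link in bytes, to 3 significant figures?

738000 bytes

Propagation delay = 5500000 / 2.05e+08 = 0.0268293 s.
BDP = R × t_prop = 220000000 × 0.0268293 = 5902440 bits.
In bytes: 5902440/8 = 738000 bytes.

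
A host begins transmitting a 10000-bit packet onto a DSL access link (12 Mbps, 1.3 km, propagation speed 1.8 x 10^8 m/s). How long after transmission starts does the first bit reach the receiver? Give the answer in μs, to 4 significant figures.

First bit experiences only propagation delay: d/s = 1300/180000000 = 7.222 μs.

7.222 μs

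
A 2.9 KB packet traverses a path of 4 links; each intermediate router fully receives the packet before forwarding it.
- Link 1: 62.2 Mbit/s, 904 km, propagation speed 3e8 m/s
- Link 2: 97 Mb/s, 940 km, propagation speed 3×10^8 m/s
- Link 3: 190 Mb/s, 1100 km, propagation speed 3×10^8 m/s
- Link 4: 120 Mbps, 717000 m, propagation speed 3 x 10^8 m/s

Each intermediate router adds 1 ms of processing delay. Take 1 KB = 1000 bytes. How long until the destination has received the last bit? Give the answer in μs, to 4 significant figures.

L = 23200 bits.
Transmission delays (L/R per hop): 372.99, 239.175, 122.105, 193.333 μs; sum = 927.604 μs.
Propagation delays (d/s per hop): 3013.33, 3133.33, 3666.67, 2390 μs; sum = 12203.3 μs.
Processing at 3 router(s): 3 × 1 ms = 3000 μs.
End-to-end = 16130 μs.

16130 μs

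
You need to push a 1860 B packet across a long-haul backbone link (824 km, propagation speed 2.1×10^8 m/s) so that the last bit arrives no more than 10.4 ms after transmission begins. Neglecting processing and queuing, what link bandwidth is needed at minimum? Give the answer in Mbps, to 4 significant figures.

2.298 Mbps

L = 14880 bits.
Propagation delay = 824000 / 210000000 = 3.92381 ms.
Transmission budget = 10.4 − 3.92381 = 6.47619 ms.
R ≥ L / t_tx = 14880 bits / 0.00647619 s = 2.298 Mbps.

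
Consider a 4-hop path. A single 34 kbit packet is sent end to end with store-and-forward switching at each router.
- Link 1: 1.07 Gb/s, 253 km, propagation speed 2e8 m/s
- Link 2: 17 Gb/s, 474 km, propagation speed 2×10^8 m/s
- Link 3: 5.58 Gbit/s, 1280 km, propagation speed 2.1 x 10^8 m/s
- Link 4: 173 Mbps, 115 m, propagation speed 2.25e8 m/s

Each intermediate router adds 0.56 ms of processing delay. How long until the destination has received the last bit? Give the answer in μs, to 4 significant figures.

L = 34000 bits.
Transmission delays (L/R per hop): 31.7757, 2, 6.09319, 196.532 μs; sum = 236.401 μs.
Propagation delays (d/s per hop): 1265, 2370, 6095.24, 0.511111 μs; sum = 9730.75 μs.
Processing at 3 router(s): 3 × 0.56 ms = 1680 μs.
End-to-end = 11650 μs.

11650 μs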